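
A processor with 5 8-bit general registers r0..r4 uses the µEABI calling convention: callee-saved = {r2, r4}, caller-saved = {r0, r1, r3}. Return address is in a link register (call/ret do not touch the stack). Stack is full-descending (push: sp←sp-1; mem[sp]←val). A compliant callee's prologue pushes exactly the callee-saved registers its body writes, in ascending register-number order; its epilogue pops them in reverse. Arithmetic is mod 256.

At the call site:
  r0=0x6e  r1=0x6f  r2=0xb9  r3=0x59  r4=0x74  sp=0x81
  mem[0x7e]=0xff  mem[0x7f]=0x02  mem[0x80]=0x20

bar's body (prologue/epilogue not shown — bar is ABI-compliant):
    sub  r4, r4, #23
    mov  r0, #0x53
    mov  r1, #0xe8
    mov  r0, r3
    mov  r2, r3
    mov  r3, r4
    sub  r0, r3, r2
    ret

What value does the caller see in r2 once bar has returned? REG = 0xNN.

REG = 0xb9

prologue: push r2 → mem[0x80]=0xb9, sp=0x80
prologue: push r4 → mem[0x7f]=0x74, sp=0x7f
body[0] sub  r4, r4, #23 → r4=0x5d
body[1] mov  r0, #0x53 → r0=0x53
body[2] mov  r1, #0xe8 → r1=0xe8
body[3] mov  r0, r3 → r0=0x59
body[4] mov  r2, r3 → r2=0x59
body[5] mov  r3, r4 → r3=0x5d
body[6] sub  r0, r3, r2 → r0=0x04
epilogue: pop r4=0x74, sp=0x80
epilogue: pop r2=0xb9, sp=0x81
r2 is callee-saved → restored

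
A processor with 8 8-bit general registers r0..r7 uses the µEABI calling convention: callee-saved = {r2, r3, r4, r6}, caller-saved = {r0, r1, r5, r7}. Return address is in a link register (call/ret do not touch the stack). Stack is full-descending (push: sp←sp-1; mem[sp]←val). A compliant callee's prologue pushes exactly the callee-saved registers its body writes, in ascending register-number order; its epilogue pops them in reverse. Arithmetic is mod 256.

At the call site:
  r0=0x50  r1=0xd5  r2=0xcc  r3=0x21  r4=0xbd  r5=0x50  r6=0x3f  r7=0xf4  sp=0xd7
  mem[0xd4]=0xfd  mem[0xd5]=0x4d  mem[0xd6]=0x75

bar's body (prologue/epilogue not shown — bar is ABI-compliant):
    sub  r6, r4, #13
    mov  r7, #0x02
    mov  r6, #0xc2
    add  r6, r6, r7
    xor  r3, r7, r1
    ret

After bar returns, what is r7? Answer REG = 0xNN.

REG = 0x02

prologue: push r3 -> mem[0xd6]=0x21, sp=0xd6
prologue: push r6 -> mem[0xd5]=0x3f, sp=0xd5
body[0] sub  r6, r4, #13 -> r6=0xb0
body[1] mov  r7, #0x02 -> r7=0x02
body[2] mov  r6, #0xc2 -> r6=0xc2
body[3] add  r6, r6, r7 -> r6=0xc4
body[4] xor  r3, r7, r1 -> r3=0xd7
epilogue: pop r6=0x3f, sp=0xd6
epilogue: pop r3=0x21, sp=0xd7
r7 is caller-saved -> body value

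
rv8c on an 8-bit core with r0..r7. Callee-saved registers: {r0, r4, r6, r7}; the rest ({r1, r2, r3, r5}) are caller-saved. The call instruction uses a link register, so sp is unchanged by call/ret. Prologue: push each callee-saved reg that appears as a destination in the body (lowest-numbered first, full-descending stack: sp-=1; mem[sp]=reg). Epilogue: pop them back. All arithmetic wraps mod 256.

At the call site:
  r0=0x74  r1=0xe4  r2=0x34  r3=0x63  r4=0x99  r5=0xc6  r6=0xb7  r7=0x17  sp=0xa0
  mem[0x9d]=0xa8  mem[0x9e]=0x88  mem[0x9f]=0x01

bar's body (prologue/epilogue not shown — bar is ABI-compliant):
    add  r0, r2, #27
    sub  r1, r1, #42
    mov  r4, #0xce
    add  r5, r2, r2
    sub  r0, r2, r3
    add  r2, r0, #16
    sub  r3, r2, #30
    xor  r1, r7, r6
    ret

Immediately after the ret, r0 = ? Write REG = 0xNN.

REG = 0x74

prologue: push r0 → mem[0x9f]=0x74, sp=0x9f
prologue: push r4 → mem[0x9e]=0x99, sp=0x9e
body[0] add  r0, r2, #27 → r0=0x4f
body[1] sub  r1, r1, #42 → r1=0xba
body[2] mov  r4, #0xce → r4=0xce
body[3] add  r5, r2, r2 → r5=0x68
body[4] sub  r0, r2, r3 → r0=0xd1
body[5] add  r2, r0, #16 → r2=0xe1
body[6] sub  r3, r2, #30 → r3=0xc3
body[7] xor  r1, r7, r6 → r1=0xa0
epilogue: pop r4=0x99, sp=0x9f
epilogue: pop r0=0x74, sp=0xa0
r0 is callee-saved → restored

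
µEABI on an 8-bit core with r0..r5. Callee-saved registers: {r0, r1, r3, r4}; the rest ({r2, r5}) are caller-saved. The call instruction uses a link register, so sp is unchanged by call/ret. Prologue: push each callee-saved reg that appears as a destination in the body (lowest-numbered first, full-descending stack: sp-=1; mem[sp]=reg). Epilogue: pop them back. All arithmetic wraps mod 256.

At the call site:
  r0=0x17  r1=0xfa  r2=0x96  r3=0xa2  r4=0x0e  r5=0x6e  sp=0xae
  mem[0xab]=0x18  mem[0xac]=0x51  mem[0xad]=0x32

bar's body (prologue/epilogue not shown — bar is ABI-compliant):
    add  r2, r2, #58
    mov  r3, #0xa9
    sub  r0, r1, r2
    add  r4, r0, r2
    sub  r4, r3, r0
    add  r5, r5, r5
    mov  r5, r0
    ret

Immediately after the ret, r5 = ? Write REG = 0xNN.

prologue: push r0 → mem[0xad]=0x17, sp=0xad
prologue: push r3 → mem[0xac]=0xa2, sp=0xac
prologue: push r4 → mem[0xab]=0x0e, sp=0xab
body[0] add  r2, r2, #58 → r2=0xd0
body[1] mov  r3, #0xa9 → r3=0xa9
body[2] sub  r0, r1, r2 → r0=0x2a
body[3] add  r4, r0, r2 → r4=0xfa
body[4] sub  r4, r3, r0 → r4=0x7f
body[5] add  r5, r5, r5 → r5=0xdc
body[6] mov  r5, r0 → r5=0x2a
epilogue: pop r4=0x0e, sp=0xac
epilogue: pop r3=0xa2, sp=0xad
epilogue: pop r0=0x17, sp=0xae
r5 is caller-saved → body value

REG = 0x2a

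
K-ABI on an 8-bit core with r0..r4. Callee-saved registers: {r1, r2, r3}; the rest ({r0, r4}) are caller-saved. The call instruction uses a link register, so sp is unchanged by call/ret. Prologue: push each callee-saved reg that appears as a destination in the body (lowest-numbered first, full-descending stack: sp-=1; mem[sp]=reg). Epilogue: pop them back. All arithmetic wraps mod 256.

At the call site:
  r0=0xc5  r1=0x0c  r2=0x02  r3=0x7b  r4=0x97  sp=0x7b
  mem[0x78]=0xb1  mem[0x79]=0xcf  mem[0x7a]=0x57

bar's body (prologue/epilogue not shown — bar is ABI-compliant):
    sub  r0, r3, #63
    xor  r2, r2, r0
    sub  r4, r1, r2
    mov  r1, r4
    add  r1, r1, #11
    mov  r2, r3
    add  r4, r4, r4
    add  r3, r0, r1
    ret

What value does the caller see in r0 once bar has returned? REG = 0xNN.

REG = 0x3c

prologue: push r1 -> mem[0x7a]=0x0c, sp=0x7a
prologue: push r2 -> mem[0x79]=0x02, sp=0x79
prologue: push r3 -> mem[0x78]=0x7b, sp=0x78
body[0] sub  r0, r3, #63 -> r0=0x3c
body[1] xor  r2, r2, r0 -> r2=0x3e
body[2] sub  r4, r1, r2 -> r4=0xce
body[3] mov  r1, r4 -> r1=0xce
body[4] add  r1, r1, #11 -> r1=0xd9
body[5] mov  r2, r3 -> r2=0x7b
body[6] add  r4, r4, r4 -> r4=0x9c
body[7] add  r3, r0, r1 -> r3=0x15
epilogue: pop r3=0x7b, sp=0x79
epilogue: pop r2=0x02, sp=0x7a
epilogue: pop r1=0x0c, sp=0x7b
r0 is caller-saved -> body value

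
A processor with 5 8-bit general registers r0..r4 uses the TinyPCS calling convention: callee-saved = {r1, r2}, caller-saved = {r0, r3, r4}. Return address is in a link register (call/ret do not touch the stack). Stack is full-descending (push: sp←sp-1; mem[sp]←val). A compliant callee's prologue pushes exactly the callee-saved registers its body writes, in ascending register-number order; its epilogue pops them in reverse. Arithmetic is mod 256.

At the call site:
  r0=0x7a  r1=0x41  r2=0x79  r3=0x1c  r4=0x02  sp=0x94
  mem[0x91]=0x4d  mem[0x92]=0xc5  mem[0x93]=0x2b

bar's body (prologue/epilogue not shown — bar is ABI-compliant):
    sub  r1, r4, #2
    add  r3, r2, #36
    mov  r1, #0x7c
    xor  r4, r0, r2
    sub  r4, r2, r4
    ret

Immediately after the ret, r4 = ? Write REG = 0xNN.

REG = 0x76

prologue: push r1 → mem[0x93]=0x41, sp=0x93
body[0] sub  r1, r4, #2 → r1=0x00
body[1] add  r3, r2, #36 → r3=0x9d
body[2] mov  r1, #0x7c → r1=0x7c
body[3] xor  r4, r0, r2 → r4=0x03
body[4] sub  r4, r2, r4 → r4=0x76
epilogue: pop r1=0x41, sp=0x94
r4 is caller-saved → body value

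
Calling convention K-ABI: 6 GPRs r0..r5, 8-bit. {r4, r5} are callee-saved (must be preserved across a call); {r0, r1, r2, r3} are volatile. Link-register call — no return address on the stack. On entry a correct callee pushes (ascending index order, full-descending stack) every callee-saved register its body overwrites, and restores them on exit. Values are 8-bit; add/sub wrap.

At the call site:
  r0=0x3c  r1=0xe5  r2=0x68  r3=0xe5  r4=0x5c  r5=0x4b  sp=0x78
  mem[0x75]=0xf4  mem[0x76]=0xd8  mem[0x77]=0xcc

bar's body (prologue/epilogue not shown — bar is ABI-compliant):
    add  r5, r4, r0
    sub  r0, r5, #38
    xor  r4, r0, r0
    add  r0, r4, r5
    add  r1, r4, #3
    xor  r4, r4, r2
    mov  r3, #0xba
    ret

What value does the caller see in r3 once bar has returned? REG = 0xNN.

prologue: push r4 -> mem[0x77]=0x5c, sp=0x77
prologue: push r5 -> mem[0x76]=0x4b, sp=0x76
body[0] add  r5, r4, r0 -> r5=0x98
body[1] sub  r0, r5, #38 -> r0=0x72
body[2] xor  r4, r0, r0 -> r4=0x00
body[3] add  r0, r4, r5 -> r0=0x98
body[4] add  r1, r4, #3 -> r1=0x03
body[5] xor  r4, r4, r2 -> r4=0x68
body[6] mov  r3, #0xba -> r3=0xba
epilogue: pop r5=0x4b, sp=0x77
epilogue: pop r4=0x5c, sp=0x78
r3 is caller-saved -> body value

REG = 0xba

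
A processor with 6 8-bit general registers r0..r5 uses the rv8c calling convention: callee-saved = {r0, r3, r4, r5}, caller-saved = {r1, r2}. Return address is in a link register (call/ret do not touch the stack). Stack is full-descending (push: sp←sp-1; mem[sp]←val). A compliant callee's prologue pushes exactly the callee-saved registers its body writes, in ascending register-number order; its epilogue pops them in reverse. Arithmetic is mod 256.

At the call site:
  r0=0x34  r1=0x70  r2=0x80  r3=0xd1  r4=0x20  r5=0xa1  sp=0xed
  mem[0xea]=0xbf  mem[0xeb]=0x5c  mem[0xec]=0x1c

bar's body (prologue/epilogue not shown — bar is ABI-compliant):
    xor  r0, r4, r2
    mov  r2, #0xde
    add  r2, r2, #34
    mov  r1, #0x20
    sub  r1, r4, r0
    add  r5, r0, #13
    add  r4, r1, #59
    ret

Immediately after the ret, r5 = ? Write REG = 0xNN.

REG = 0xa1

prologue: push r0 → mem[0xec]=0x34, sp=0xec
prologue: push r4 → mem[0xeb]=0x20, sp=0xeb
prologue: push r5 → mem[0xea]=0xa1, sp=0xea
body[0] xor  r0, r4, r2 → r0=0xa0
body[1] mov  r2, #0xde → r2=0xde
body[2] add  r2, r2, #34 → r2=0x00
body[3] mov  r1, #0x20 → r1=0x20
body[4] sub  r1, r4, r0 → r1=0x80
body[5] add  r5, r0, #13 → r5=0xad
body[6] add  r4, r1, #59 → r4=0xbb
epilogue: pop r5=0xa1, sp=0xeb
epilogue: pop r4=0x20, sp=0xec
epilogue: pop r0=0x34, sp=0xed
r5 is callee-saved → restored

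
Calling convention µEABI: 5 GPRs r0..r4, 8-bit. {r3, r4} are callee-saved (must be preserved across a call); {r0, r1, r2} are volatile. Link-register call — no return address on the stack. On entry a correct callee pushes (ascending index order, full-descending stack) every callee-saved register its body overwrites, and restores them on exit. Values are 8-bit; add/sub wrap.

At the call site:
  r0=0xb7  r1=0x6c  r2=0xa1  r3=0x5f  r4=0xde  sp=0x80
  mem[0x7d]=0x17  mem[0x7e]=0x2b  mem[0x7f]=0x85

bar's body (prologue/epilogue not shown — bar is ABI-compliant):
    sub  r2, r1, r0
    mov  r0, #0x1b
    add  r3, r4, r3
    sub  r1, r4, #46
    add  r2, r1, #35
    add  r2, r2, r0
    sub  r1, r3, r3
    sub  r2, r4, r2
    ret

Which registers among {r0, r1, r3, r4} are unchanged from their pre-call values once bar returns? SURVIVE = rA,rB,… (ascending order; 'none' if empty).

prologue: push r3 -> mem[0x7f]=0x5f, sp=0x7f
body[0] sub  r2, r1, r0 -> r2=0xb5
body[1] mov  r0, #0x1b -> r0=0x1b
body[2] add  r3, r4, r3 -> r3=0x3d
body[3] sub  r1, r4, #46 -> r1=0xb0
body[4] add  r2, r1, #35 -> r2=0xd3
body[5] add  r2, r2, r0 -> r2=0xee
body[6] sub  r1, r3, r3 -> r1=0x00
body[7] sub  r2, r4, r2 -> r2=0xf0
epilogue: pop r3=0x5f, sp=0x80
r0: caller-saved, written=True
r1: caller-saved, written=True
r3: callee-saved, written=True
r4: callee-saved, written=False

SURVIVE = r3,r4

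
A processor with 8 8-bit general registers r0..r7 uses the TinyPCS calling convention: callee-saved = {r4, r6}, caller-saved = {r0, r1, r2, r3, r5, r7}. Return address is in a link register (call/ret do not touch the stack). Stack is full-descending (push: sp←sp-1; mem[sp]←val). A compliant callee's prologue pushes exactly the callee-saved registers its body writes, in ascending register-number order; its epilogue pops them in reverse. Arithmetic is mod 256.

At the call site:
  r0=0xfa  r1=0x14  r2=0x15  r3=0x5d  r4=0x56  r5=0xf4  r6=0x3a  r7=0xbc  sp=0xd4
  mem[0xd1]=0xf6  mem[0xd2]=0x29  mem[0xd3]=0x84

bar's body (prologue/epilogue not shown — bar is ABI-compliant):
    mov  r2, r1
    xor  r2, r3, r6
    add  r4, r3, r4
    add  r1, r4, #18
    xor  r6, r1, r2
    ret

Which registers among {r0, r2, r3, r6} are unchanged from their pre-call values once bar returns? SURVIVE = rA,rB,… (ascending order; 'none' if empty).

prologue: push r4 -> mem[0xd3]=0x56, sp=0xd3
prologue: push r6 -> mem[0xd2]=0x3a, sp=0xd2
body[0] mov  r2, r1 -> r2=0x14
body[1] xor  r2, r3, r6 -> r2=0x67
body[2] add  r4, r3, r4 -> r4=0xb3
body[3] add  r1, r4, #18 -> r1=0xc5
body[4] xor  r6, r1, r2 -> r6=0xa2
epilogue: pop r6=0x3a, sp=0xd3
epilogue: pop r4=0x56, sp=0xd4
r0: caller-saved, written=False
r2: caller-saved, written=True
r3: caller-saved, written=False
r6: callee-saved, written=True

SURVIVE = r0,r3,r6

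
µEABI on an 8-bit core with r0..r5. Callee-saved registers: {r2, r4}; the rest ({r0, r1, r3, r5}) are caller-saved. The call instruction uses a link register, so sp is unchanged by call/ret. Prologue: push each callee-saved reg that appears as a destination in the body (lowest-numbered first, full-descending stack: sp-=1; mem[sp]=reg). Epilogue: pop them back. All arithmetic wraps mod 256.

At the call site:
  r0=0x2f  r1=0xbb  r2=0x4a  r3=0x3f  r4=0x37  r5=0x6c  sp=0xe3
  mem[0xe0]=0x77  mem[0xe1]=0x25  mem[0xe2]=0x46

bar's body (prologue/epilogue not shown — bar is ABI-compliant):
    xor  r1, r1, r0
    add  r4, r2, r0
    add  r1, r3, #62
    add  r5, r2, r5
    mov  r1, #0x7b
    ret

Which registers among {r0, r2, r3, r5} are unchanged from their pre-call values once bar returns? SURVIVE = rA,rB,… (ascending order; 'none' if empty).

prologue: push r4 -> mem[0xe2]=0x37, sp=0xe2
body[0] xor  r1, r1, r0 -> r1=0x94
body[1] add  r4, r2, r0 -> r4=0x79
body[2] add  r1, r3, #62 -> r1=0x7d
body[3] add  r5, r2, r5 -> r5=0xb6
body[4] mov  r1, #0x7b -> r1=0x7b
epilogue: pop r4=0x37, sp=0xe3
r0: caller-saved, written=False
r2: callee-saved, written=False
r3: caller-saved, written=False
r5: caller-saved, written=True

SURVIVE = r0,r2,r3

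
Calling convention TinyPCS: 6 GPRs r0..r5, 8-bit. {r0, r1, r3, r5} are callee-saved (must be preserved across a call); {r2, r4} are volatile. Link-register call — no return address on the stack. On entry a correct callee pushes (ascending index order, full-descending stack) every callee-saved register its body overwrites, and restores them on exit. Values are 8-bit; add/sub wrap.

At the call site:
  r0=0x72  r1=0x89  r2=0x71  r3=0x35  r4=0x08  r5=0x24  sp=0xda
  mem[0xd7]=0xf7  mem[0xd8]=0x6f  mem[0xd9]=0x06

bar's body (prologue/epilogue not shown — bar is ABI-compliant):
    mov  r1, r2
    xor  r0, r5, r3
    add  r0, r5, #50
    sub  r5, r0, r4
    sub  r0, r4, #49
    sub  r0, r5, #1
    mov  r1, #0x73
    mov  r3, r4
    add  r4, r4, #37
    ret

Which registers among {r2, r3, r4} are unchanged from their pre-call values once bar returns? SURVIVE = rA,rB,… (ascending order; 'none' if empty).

SURVIVE = r2,r3

prologue: push r0 → mem[0xd9]=0x72, sp=0xd9
prologue: push r1 → mem[0xd8]=0x89, sp=0xd8
prologue: push r3 → mem[0xd7]=0x35, sp=0xd7
prologue: push r5 → mem[0xd6]=0x24, sp=0xd6
body[0] mov  r1, r2 → r1=0x71
body[1] xor  r0, r5, r3 → r0=0x11
body[2] add  r0, r5, #50 → r0=0x56
body[3] sub  r5, r0, r4 → r5=0x4e
body[4] sub  r0, r4, #49 → r0=0xd7
body[5] sub  r0, r5, #1 → r0=0x4d
body[6] mov  r1, #0x73 → r1=0x73
body[7] mov  r3, r4 → r3=0x08
body[8] add  r4, r4, #37 → r4=0x2d
epilogue: pop r5=0x24, sp=0xd7
epilogue: pop r3=0x35, sp=0xd8
epilogue: pop r1=0x89, sp=0xd9
epilogue: pop r0=0x72, sp=0xda
r2: caller-saved, written=False
r3: callee-saved, written=True
r4: caller-saved, written=True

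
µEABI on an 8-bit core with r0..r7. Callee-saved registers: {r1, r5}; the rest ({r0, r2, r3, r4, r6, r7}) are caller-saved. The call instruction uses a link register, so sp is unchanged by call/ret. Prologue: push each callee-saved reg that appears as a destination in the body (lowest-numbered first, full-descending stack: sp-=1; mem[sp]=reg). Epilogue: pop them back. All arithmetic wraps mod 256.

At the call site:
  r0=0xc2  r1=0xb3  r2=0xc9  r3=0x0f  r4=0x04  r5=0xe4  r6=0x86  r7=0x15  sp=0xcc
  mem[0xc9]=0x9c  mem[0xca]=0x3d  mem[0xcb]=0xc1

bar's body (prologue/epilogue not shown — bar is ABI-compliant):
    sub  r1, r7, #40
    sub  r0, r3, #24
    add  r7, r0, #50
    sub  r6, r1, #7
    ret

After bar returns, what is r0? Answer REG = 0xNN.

REG = 0xf7

prologue: push r1 -> mem[0xcb]=0xb3, sp=0xcb
body[0] sub  r1, r7, #40 -> r1=0xed
body[1] sub  r0, r3, #24 -> r0=0xf7
body[2] add  r7, r0, #50 -> r7=0x29
body[3] sub  r6, r1, #7 -> r6=0xe6
epilogue: pop r1=0xb3, sp=0xcc
r0 is caller-saved -> body value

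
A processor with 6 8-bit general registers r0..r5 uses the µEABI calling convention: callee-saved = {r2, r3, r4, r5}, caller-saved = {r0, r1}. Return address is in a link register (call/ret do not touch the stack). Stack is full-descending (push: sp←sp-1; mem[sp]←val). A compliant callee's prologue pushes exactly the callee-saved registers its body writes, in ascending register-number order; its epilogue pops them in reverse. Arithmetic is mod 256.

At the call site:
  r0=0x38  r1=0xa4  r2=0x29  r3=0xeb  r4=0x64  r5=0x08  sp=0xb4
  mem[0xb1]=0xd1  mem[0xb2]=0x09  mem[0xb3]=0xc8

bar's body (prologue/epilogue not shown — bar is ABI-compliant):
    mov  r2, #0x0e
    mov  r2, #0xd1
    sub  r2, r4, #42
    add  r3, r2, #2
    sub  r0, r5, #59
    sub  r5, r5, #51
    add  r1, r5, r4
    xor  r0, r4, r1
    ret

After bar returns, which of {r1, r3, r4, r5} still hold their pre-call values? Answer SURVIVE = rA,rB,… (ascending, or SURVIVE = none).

prologue: push r2 -> mem[0xb3]=0x29, sp=0xb3
prologue: push r3 -> mem[0xb2]=0xeb, sp=0xb2
prologue: push r5 -> mem[0xb1]=0x08, sp=0xb1
body[0] mov  r2, #0x0e -> r2=0x0e
body[1] mov  r2, #0xd1 -> r2=0xd1
body[2] sub  r2, r4, #42 -> r2=0x3a
body[3] add  r3, r2, #2 -> r3=0x3c
body[4] sub  r0, r5, #59 -> r0=0xcd
body[5] sub  r5, r5, #51 -> r5=0xd5
body[6] add  r1, r5, r4 -> r1=0x39
body[7] xor  r0, r4, r1 -> r0=0x5d
epilogue: pop r5=0x08, sp=0xb2
epilogue: pop r3=0xeb, sp=0xb3
epilogue: pop r2=0x29, sp=0xb4
r1: caller-saved, written=True
r3: callee-saved, written=True
r4: callee-saved, written=False
r5: callee-saved, written=True

SURVIVE = r3,r4,r5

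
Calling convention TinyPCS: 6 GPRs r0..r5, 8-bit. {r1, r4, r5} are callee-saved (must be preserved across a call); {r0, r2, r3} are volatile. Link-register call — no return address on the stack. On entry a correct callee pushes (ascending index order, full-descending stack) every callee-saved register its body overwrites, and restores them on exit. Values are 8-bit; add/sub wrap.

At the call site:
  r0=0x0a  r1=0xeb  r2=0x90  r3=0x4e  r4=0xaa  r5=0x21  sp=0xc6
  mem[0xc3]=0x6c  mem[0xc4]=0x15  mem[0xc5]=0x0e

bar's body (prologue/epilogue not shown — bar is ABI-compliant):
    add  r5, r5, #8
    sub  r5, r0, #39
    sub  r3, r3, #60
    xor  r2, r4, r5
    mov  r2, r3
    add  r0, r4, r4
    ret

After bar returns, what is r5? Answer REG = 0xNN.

prologue: push r5 -> mem[0xc5]=0x21, sp=0xc5
body[0] add  r5, r5, #8 -> r5=0x29
body[1] sub  r5, r0, #39 -> r5=0xe3
body[2] sub  r3, r3, #60 -> r3=0x12
body[3] xor  r2, r4, r5 -> r2=0x49
body[4] mov  r2, r3 -> r2=0x12
body[5] add  r0, r4, r4 -> r0=0x54
epilogue: pop r5=0x21, sp=0xc6
r5 is callee-saved -> restored

REG = 0x21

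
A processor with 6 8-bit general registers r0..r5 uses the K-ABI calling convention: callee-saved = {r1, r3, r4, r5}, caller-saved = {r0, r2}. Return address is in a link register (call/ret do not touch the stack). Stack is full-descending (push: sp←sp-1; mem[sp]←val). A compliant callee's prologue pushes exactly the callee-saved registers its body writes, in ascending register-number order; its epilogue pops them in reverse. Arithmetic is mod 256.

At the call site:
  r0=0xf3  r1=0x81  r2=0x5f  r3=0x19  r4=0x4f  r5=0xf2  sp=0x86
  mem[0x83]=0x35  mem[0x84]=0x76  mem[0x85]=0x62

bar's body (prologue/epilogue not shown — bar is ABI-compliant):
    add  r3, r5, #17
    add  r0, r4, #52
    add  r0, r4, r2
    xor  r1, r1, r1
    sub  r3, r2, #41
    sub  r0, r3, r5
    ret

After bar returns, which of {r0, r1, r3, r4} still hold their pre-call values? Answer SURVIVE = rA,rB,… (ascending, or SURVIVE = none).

SURVIVE = r1,r3,r4

prologue: push r1 -> mem[0x85]=0x81, sp=0x85
prologue: push r3 -> mem[0x84]=0x19, sp=0x84
body[0] add  r3, r5, #17 -> r3=0x03
body[1] add  r0, r4, #52 -> r0=0x83
body[2] add  r0, r4, r2 -> r0=0xae
body[3] xor  r1, r1, r1 -> r1=0x00
body[4] sub  r3, r2, #41 -> r3=0x36
body[5] sub  r0, r3, r5 -> r0=0x44
epilogue: pop r3=0x19, sp=0x85
epilogue: pop r1=0x81, sp=0x86
r0: caller-saved, written=True
r1: callee-saved, written=True
r3: callee-saved, written=True
r4: callee-saved, written=False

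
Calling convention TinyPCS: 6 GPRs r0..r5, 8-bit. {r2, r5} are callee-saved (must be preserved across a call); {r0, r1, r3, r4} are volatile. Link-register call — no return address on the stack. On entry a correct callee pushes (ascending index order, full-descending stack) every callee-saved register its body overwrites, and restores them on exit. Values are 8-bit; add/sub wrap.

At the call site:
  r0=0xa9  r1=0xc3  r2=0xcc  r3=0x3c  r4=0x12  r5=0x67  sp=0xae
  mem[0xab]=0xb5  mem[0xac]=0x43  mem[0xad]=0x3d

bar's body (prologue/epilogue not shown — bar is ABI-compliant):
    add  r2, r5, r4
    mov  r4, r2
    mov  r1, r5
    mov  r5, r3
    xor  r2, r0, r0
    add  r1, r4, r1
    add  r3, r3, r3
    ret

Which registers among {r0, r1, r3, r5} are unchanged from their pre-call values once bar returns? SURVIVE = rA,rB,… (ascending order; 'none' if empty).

prologue: push r2 → mem[0xad]=0xcc, sp=0xad
prologue: push r5 → mem[0xac]=0x67, sp=0xac
body[0] add  r2, r5, r4 → r2=0x79
body[1] mov  r4, r2 → r4=0x79
body[2] mov  r1, r5 → r1=0x67
body[3] mov  r5, r3 → r5=0x3c
body[4] xor  r2, r0, r0 → r2=0x00
body[5] add  r1, r4, r1 → r1=0xe0
body[6] add  r3, r3, r3 → r3=0x78
epilogue: pop r5=0x67, sp=0xad
epilogue: pop r2=0xcc, sp=0xae
r0: caller-saved, written=False
r1: caller-saved, written=True
r3: caller-saved, written=True
r5: callee-saved, written=True

SURVIVE = r0,r5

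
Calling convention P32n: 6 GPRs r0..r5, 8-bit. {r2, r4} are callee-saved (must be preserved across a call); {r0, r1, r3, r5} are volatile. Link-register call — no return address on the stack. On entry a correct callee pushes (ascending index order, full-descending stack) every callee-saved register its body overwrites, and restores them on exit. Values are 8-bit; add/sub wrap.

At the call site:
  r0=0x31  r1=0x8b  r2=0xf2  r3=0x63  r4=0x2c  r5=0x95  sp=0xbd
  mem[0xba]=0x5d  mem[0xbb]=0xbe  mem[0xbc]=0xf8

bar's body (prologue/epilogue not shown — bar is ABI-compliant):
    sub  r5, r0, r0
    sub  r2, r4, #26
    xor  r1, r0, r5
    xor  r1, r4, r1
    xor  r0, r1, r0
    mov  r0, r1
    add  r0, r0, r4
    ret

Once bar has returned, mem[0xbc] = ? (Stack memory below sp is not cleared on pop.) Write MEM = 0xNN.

MEM = 0xf2

prologue: push r2 → mem[0xbc]=0xf2, sp=0xbc
body[0] sub  r5, r0, r0 → r5=0x00
body[1] sub  r2, r4, #26 → r2=0x12
body[2] xor  r1, r0, r5 → r1=0x31
body[3] xor  r1, r4, r1 → r1=0x1d
body[4] xor  r0, r1, r0 → r0=0x2c
body[5] mov  r0, r1 → r0=0x1d
body[6] add  r0, r0, r4 → r0=0x49
epilogue: pop r2=0xf2, sp=0xbd
prologue pushed ['r2'] at ['0xbc']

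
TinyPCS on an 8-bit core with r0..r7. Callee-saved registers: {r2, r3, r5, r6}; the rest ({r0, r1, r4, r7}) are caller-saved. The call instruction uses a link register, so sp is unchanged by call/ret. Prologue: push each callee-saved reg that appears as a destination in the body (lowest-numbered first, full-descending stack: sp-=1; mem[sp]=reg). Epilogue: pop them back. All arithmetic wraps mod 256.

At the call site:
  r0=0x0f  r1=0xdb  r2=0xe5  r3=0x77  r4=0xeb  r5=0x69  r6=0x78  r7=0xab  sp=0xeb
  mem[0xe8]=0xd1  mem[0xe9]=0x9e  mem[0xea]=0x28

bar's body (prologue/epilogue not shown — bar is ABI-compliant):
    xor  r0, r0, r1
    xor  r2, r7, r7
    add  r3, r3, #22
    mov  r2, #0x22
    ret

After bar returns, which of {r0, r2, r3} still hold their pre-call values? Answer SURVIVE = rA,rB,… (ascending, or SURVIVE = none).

SURVIVE = r2,r3

prologue: push r2 -> mem[0xea]=0xe5, sp=0xea
prologue: push r3 -> mem[0xe9]=0x77, sp=0xe9
body[0] xor  r0, r0, r1 -> r0=0xd4
body[1] xor  r2, r7, r7 -> r2=0x00
body[2] add  r3, r3, #22 -> r3=0x8d
body[3] mov  r2, #0x22 -> r2=0x22
epilogue: pop r3=0x77, sp=0xea
epilogue: pop r2=0xe5, sp=0xeb
r0: caller-saved, written=True
r2: callee-saved, written=True
r3: callee-saved, written=True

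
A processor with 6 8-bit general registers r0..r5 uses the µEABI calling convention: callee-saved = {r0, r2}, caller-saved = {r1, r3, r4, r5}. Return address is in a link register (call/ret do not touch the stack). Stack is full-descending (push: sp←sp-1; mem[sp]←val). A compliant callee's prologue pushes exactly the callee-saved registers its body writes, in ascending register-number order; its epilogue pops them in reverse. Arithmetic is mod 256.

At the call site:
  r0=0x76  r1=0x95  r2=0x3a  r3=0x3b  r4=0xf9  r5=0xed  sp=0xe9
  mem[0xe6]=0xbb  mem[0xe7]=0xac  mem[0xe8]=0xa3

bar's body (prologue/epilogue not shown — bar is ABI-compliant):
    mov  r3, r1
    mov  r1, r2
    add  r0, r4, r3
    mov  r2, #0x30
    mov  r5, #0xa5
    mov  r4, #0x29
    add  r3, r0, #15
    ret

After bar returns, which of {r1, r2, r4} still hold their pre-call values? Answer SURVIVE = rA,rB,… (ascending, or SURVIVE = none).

SURVIVE = r2

prologue: push r0 -> mem[0xe8]=0x76, sp=0xe8
prologue: push r2 -> mem[0xe7]=0x3a, sp=0xe7
body[0] mov  r3, r1 -> r3=0x95
body[1] mov  r1, r2 -> r1=0x3a
body[2] add  r0, r4, r3 -> r0=0x8e
body[3] mov  r2, #0x30 -> r2=0x30
body[4] mov  r5, #0xa5 -> r5=0xa5
body[5] mov  r4, #0x29 -> r4=0x29
body[6] add  r3, r0, #15 -> r3=0x9d
epilogue: pop r2=0x3a, sp=0xe8
epilogue: pop r0=0x76, sp=0xe9
r1: caller-saved, written=True
r2: callee-saved, written=True
r4: caller-saved, written=True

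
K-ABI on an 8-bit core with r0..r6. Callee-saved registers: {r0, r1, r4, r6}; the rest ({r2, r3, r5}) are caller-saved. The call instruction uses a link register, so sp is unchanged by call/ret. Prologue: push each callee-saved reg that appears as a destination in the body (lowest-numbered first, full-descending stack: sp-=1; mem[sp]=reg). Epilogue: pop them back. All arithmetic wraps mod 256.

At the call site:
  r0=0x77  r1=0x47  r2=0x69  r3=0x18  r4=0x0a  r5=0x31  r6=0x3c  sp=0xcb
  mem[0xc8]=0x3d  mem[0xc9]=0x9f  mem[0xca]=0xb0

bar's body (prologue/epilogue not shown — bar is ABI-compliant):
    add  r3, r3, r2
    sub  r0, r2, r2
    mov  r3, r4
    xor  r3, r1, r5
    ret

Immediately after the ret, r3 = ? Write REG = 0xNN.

REG = 0x76

prologue: push r0 -> mem[0xca]=0x77, sp=0xca
body[0] add  r3, r3, r2 -> r3=0x81
body[1] sub  r0, r2, r2 -> r0=0x00
body[2] mov  r3, r4 -> r3=0x0a
body[3] xor  r3, r1, r5 -> r3=0x76
epilogue: pop r0=0x77, sp=0xcb
r3 is caller-saved -> body value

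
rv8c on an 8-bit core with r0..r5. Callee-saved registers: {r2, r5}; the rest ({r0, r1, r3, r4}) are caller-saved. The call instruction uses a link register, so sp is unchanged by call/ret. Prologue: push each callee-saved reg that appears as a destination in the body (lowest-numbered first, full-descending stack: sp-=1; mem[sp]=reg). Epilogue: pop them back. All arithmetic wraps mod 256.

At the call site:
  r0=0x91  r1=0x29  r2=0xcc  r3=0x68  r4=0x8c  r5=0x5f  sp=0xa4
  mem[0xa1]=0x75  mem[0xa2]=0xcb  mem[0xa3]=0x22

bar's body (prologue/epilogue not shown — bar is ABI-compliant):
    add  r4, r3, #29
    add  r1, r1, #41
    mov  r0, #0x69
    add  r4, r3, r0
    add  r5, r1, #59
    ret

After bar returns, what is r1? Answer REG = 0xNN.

prologue: push r5 → mem[0xa3]=0x5f, sp=0xa3
body[0] add  r4, r3, #29 → r4=0x85
body[1] add  r1, r1, #41 → r1=0x52
body[2] mov  r0, #0x69 → r0=0x69
body[3] add  r4, r3, r0 → r4=0xd1
body[4] add  r5, r1, #59 → r5=0x8d
epilogue: pop r5=0x5f, sp=0xa4
r1 is caller-saved → body value

REG = 0x52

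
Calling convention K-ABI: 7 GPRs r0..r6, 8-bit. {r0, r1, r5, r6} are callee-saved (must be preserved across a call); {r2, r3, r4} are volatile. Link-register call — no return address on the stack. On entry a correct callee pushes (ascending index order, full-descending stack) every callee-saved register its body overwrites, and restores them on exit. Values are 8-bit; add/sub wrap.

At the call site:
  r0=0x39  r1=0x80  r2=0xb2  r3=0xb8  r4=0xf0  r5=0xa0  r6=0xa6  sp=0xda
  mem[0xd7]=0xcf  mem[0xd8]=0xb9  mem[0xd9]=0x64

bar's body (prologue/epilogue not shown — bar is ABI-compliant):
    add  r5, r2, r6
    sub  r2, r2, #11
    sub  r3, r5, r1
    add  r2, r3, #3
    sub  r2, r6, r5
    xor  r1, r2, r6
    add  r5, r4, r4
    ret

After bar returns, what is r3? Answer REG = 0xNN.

REG = 0xd8

prologue: push r1 -> mem[0xd9]=0x80, sp=0xd9
prologue: push r5 -> mem[0xd8]=0xa0, sp=0xd8
body[0] add  r5, r2, r6 -> r5=0x58
body[1] sub  r2, r2, #11 -> r2=0xa7
body[2] sub  r3, r5, r1 -> r3=0xd8
body[3] add  r2, r3, #3 -> r2=0xdb
body[4] sub  r2, r6, r5 -> r2=0x4e
body[5] xor  r1, r2, r6 -> r1=0xe8
body[6] add  r5, r4, r4 -> r5=0xe0
epilogue: pop r5=0xa0, sp=0xd9
epilogue: pop r1=0x80, sp=0xda
r3 is caller-saved -> body value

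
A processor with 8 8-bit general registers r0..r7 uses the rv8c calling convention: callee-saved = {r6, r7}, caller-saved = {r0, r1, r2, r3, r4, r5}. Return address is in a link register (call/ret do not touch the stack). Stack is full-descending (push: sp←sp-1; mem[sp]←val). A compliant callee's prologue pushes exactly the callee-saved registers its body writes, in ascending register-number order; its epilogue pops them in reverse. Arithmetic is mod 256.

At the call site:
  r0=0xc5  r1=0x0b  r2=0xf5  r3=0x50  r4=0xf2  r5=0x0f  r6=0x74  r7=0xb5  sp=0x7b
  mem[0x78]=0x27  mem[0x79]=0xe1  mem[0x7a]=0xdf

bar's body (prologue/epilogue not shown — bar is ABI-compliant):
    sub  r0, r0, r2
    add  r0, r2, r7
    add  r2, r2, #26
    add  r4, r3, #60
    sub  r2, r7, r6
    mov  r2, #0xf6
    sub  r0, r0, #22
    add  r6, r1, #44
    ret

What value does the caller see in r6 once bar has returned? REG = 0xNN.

REG = 0x74

prologue: push r6 → mem[0x7a]=0x74, sp=0x7a
body[0] sub  r0, r0, r2 → r0=0xd0
body[1] add  r0, r2, r7 → r0=0xaa
body[2] add  r2, r2, #26 → r2=0x0f
body[3] add  r4, r3, #60 → r4=0x8c
body[4] sub  r2, r7, r6 → r2=0x41
body[5] mov  r2, #0xf6 → r2=0xf6
body[6] sub  r0, r0, #22 → r0=0x94
body[7] add  r6, r1, #44 → r6=0x37
epilogue: pop r6=0x74, sp=0x7b
r6 is callee-saved → restored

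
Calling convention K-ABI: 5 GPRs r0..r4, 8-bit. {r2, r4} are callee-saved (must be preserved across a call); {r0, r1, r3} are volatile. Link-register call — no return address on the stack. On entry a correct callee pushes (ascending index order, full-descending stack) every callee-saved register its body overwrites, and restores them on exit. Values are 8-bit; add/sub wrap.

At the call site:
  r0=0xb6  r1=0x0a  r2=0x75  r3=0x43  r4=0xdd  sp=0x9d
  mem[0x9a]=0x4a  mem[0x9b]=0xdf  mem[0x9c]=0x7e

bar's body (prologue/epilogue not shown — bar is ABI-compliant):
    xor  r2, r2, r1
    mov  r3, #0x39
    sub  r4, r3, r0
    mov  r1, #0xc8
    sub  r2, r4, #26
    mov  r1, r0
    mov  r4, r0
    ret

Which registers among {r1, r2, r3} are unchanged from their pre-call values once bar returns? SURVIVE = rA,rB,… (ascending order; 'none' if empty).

SURVIVE = r2

prologue: push r2 → mem[0x9c]=0x75, sp=0x9c
prologue: push r4 → mem[0x9b]=0xdd, sp=0x9b
body[0] xor  r2, r2, r1 → r2=0x7f
body[1] mov  r3, #0x39 → r3=0x39
body[2] sub  r4, r3, r0 → r4=0x83
body[3] mov  r1, #0xc8 → r1=0xc8
body[4] sub  r2, r4, #26 → r2=0x69
body[5] mov  r1, r0 → r1=0xb6
body[6] mov  r4, r0 → r4=0xb6
epilogue: pop r4=0xdd, sp=0x9c
epilogue: pop r2=0x75, sp=0x9d
r1: caller-saved, written=True
r2: callee-saved, written=True
r3: caller-saved, written=True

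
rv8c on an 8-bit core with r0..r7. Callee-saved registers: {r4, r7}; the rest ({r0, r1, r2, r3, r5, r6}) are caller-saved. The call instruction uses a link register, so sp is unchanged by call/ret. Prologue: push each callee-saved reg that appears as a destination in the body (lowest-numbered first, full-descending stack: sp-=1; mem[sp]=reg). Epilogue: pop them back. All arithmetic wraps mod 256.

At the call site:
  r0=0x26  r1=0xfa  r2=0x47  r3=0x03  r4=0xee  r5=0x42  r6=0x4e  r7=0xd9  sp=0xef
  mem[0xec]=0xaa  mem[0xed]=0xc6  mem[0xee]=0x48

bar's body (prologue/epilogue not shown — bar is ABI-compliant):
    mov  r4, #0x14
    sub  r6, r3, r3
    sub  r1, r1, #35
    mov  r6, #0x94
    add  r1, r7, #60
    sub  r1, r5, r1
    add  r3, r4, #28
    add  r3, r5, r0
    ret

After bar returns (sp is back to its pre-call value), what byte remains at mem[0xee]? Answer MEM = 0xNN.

prologue: push r4 → mem[0xee]=0xee, sp=0xee
body[0] mov  r4, #0x14 → r4=0x14
body[1] sub  r6, r3, r3 → r6=0x00
body[2] sub  r1, r1, #35 → r1=0xd7
body[3] mov  r6, #0x94 → r6=0x94
body[4] add  r1, r7, #60 → r1=0x15
body[5] sub  r1, r5, r1 → r1=0x2d
body[6] add  r3, r4, #28 → r3=0x30
body[7] add  r3, r5, r0 → r3=0x68
epilogue: pop r4=0xee, sp=0xef
prologue pushed ['r4'] at ['0xee']

MEM = 0xee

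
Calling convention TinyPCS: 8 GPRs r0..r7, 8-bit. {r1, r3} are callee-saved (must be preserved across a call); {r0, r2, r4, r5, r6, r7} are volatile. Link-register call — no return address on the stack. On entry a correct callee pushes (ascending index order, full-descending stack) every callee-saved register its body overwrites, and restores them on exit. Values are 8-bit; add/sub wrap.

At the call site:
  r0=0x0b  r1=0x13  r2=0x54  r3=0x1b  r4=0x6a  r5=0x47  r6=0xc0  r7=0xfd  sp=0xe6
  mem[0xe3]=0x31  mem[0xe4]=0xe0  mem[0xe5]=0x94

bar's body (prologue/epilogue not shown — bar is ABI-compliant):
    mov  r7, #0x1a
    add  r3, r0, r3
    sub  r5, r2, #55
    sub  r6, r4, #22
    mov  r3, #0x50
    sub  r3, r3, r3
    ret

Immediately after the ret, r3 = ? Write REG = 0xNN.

prologue: push r3 -> mem[0xe5]=0x1b, sp=0xe5
body[0] mov  r7, #0x1a -> r7=0x1a
body[1] add  r3, r0, r3 -> r3=0x26
body[2] sub  r5, r2, #55 -> r5=0x1d
body[3] sub  r6, r4, #22 -> r6=0x54
body[4] mov  r3, #0x50 -> r3=0x50
body[5] sub  r3, r3, r3 -> r3=0x00
epilogue: pop r3=0x1b, sp=0xe6
r3 is callee-saved -> restored

REG = 0x1b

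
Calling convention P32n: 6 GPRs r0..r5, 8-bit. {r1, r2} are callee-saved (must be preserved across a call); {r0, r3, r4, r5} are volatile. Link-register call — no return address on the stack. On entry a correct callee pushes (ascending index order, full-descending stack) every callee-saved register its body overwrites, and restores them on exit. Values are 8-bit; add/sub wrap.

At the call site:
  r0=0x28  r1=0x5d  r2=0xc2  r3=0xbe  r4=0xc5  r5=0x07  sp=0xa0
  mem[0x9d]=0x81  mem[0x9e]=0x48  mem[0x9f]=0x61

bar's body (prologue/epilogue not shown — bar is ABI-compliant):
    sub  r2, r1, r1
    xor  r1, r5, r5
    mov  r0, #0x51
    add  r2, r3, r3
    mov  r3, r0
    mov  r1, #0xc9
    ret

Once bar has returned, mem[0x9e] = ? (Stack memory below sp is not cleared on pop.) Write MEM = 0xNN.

MEM = 0xc2

prologue: push r1 → mem[0x9f]=0x5d, sp=0x9f
prologue: push r2 → mem[0x9e]=0xc2, sp=0x9e
body[0] sub  r2, r1, r1 → r2=0x00
body[1] xor  r1, r5, r5 → r1=0x00
body[2] mov  r0, #0x51 → r0=0x51
body[3] add  r2, r3, r3 → r2=0x7c
body[4] mov  r3, r0 → r3=0x51
body[5] mov  r1, #0xc9 → r1=0xc9
epilogue: pop r2=0xc2, sp=0x9f
epilogue: pop r1=0x5d, sp=0xa0
prologue pushed ['r1', 'r2'] at ['0x9f', '0x9e']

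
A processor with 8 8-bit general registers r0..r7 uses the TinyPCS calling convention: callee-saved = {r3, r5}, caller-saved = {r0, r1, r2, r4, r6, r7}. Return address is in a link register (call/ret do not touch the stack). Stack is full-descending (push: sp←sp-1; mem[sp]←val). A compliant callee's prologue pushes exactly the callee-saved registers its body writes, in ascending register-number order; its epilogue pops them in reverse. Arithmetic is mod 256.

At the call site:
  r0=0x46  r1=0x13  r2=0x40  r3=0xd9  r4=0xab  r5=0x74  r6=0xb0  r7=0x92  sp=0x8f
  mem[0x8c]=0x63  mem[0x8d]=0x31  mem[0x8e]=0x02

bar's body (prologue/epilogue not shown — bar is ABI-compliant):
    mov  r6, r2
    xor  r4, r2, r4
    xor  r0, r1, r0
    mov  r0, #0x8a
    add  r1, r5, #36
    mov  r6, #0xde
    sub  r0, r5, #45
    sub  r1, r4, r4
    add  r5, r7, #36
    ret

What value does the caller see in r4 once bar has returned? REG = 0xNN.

REG = 0xeb

prologue: push r5 -> mem[0x8e]=0x74, sp=0x8e
body[0] mov  r6, r2 -> r6=0x40
body[1] xor  r4, r2, r4 -> r4=0xeb
body[2] xor  r0, r1, r0 -> r0=0x55
body[3] mov  r0, #0x8a -> r0=0x8a
body[4] add  r1, r5, #36 -> r1=0x98
body[5] mov  r6, #0xde -> r6=0xde
body[6] sub  r0, r5, #45 -> r0=0x47
body[7] sub  r1, r4, r4 -> r1=0x00
body[8] add  r5, r7, #36 -> r5=0xb6
epilogue: pop r5=0x74, sp=0x8f
r4 is caller-saved -> body value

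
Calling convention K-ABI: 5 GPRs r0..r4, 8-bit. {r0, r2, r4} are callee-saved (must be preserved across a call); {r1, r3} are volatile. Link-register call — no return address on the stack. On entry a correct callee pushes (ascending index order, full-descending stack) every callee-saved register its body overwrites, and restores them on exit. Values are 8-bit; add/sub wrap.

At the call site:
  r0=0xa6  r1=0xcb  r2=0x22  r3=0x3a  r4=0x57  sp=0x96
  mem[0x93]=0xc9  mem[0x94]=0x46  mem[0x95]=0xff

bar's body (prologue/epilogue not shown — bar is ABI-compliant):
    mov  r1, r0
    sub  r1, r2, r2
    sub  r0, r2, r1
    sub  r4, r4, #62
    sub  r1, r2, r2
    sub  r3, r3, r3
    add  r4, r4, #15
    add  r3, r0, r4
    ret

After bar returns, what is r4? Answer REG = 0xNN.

REG = 0x57

prologue: push r0 -> mem[0x95]=0xa6, sp=0x95
prologue: push r4 -> mem[0x94]=0x57, sp=0x94
body[0] mov  r1, r0 -> r1=0xa6
body[1] sub  r1, r2, r2 -> r1=0x00
body[2] sub  r0, r2, r1 -> r0=0x22
body[3] sub  r4, r4, #62 -> r4=0x19
body[4] sub  r1, r2, r2 -> r1=0x00
body[5] sub  r3, r3, r3 -> r3=0x00
body[6] add  r4, r4, #15 -> r4=0x28
body[7] add  r3, r0, r4 -> r3=0x4a
epilogue: pop r4=0x57, sp=0x95
epilogue: pop r0=0xa6, sp=0x96
r4 is callee-saved -> restored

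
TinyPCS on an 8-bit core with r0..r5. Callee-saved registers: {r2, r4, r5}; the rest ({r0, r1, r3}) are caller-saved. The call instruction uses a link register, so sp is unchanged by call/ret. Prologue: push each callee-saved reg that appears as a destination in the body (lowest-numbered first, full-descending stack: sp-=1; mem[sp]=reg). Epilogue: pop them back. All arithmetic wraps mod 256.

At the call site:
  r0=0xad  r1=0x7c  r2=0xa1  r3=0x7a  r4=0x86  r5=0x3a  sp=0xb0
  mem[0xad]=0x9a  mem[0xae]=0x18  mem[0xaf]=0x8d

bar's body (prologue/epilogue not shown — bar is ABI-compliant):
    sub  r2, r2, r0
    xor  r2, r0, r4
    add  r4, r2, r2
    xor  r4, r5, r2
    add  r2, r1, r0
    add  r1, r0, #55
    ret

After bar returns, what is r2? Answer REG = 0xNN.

prologue: push r2 → mem[0xaf]=0xa1, sp=0xaf
prologue: push r4 → mem[0xae]=0x86, sp=0xae
body[0] sub  r2, r2, r0 → r2=0xf4
body[1] xor  r2, r0, r4 → r2=0x2b
body[2] add  r4, r2, r2 → r4=0x56
body[3] xor  r4, r5, r2 → r4=0x11
body[4] add  r2, r1, r0 → r2=0x29
body[5] add  r1, r0, #55 → r1=0xe4
epilogue: pop r4=0x86, sp=0xaf
epilogue: pop r2=0xa1, sp=0xb0
r2 is callee-saved → restored

REG = 0xa1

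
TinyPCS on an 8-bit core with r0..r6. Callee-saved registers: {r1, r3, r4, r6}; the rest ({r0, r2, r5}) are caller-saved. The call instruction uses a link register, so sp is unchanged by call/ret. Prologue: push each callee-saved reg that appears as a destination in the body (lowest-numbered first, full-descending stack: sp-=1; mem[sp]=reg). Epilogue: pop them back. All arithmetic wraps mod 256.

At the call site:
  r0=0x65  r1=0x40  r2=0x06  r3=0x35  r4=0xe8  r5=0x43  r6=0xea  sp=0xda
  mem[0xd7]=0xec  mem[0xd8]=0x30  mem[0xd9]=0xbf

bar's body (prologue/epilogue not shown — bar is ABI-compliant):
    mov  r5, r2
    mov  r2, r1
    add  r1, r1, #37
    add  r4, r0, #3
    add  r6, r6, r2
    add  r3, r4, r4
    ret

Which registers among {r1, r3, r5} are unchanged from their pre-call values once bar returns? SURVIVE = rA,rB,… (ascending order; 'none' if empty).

SURVIVE = r1,r3

prologue: push r1 → mem[0xd9]=0x40, sp=0xd9
prologue: push r3 → mem[0xd8]=0x35, sp=0xd8
prologue: push r4 → mem[0xd7]=0xe8, sp=0xd7
prologue: push r6 → mem[0xd6]=0xea, sp=0xd6
body[0] mov  r5, r2 → r5=0x06
body[1] mov  r2, r1 → r2=0x40
body[2] add  r1, r1, #37 → r1=0x65
body[3] add  r4, r0, #3 → r4=0x68
body[4] add  r6, r6, r2 → r6=0x2a
body[5] add  r3, r4, r4 → r3=0xd0
epilogue: pop r6=0xea, sp=0xd7
epilogue: pop r4=0xe8, sp=0xd8
epilogue: pop r3=0x35, sp=0xd9
epilogue: pop r1=0x40, sp=0xda
r1: callee-saved, written=True
r3: callee-saved, written=True
r5: caller-saved, written=True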